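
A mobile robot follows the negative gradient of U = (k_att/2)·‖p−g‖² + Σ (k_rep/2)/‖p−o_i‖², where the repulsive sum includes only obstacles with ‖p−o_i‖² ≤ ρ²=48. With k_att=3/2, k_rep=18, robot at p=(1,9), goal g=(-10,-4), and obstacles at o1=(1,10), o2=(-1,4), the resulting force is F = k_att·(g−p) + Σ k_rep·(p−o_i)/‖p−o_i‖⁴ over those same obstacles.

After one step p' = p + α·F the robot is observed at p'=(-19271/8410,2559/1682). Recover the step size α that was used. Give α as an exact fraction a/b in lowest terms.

α = 1/5

F_att = 3/2·(g−p) = 3/2·(-11,-13) = (-16.5000,-19.5000)
o1: d²=1 ≤ ρ²=48; F_rep = 18·(0,-1)/1² = (0.0000,-18.0000)
o2: d²=29 ≤ ρ²=48; F_rep = 18·(2,5)/29² = (0.0428,0.1070)
F = F_att + ΣF_rep = (-16.4572,-37.3930)
Δp = p'−p = (-3.2914,-7.4786); α = Δx/Fx = (-27681/8410) / (-27681/1682) = 1/5
check: Δy/Fy = (-12579/1682) / (-62895/1682) = 1/5 ✓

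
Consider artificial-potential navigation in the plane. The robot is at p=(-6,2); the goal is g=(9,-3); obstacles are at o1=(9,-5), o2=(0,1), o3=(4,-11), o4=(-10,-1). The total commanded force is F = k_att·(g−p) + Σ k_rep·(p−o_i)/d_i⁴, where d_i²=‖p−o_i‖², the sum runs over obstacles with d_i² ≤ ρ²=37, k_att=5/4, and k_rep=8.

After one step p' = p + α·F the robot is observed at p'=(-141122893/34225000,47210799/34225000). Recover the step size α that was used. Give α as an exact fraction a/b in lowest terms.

F_att = 5/4·(g−p) = 5/4·(15,-5) = (18.7500,-6.2500)
o1: d²=274 > ρ²=37 → inactive
o2: d²=37 ≤ ρ²=37; F_rep = 8·(-6,1)/37² = (-0.0351,0.0058)
o3: d²=269 > ρ²=37 → inactive
o4: d²=25 ≤ ρ²=37; F_rep = 8·(4,3)/25² = (0.0512,0.0384)
F = F_att + ΣF_rep = (18.7661,-6.2058)
Δp = p'−p = (1.8766,-0.6206); α = Δx/Fx = (64227107/34225000) / (64227107/3422500) = 1/10
check: Δy/Fy = (-21239201/34225000) / (-21239201/3422500) = 1/10 ✓

α = 1/10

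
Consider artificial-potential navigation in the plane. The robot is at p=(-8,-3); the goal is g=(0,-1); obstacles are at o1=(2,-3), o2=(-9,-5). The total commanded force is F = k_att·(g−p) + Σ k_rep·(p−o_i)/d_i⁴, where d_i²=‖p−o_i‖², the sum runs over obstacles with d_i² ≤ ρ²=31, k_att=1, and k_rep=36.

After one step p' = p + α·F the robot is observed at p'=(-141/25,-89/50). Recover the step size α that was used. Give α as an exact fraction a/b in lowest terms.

α = 1/4

F_att = 1·(g−p) = 1·(8,2) = (8.0000,2.0000)
o1: d²=100 > ρ²=31 → inactive
o2: d²=5 ≤ ρ²=31; F_rep = 36·(1,2)/5² = (1.4400,2.8800)
F = F_att + ΣF_rep = (9.4400,4.8800)
Δp = p'−p = (2.3600,1.2200); α = Δx/Fx = (59/25) / (236/25) = 1/4
check: Δy/Fy = (61/50) / (122/25) = 1/4 ✓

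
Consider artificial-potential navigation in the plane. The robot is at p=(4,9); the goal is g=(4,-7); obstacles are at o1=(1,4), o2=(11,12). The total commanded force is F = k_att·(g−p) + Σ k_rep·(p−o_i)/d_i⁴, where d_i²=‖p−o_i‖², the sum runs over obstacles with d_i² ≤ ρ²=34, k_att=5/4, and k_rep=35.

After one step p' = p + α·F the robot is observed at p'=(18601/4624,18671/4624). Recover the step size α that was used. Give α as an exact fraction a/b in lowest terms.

α = 1/4

F_att = 5/4·(g−p) = 5/4·(0,-16) = (0.0000,-20.0000)
o1: d²=34 ≤ ρ²=34; F_rep = 35·(3,5)/34² = (0.0908,0.1514)
o2: d²=58 > ρ²=34 → inactive
F = F_att + ΣF_rep = (0.0908,-19.8486)
Δp = p'−p = (0.0227,-4.9622); α = Δx/Fx = (105/4624) / (105/1156) = 1/4
check: Δy/Fy = (-22945/4624) / (-22945/1156) = 1/4 ✓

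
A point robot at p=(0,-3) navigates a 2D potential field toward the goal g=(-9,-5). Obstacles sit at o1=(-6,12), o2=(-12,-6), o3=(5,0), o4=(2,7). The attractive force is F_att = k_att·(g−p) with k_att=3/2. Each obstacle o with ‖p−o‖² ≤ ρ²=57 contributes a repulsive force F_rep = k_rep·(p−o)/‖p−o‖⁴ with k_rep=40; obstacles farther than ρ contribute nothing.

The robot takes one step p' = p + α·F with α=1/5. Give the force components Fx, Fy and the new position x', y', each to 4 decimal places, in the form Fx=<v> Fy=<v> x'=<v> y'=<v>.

Fx=-13.6730 Fy=-3.1038 x'=-2.7346 y'=-3.6208

F_att = 3/2·(g−p) = 3/2·(-9,-2) = (-13.5000,-3.0000)
o1: d²=261 > ρ²=57 → inactive
o2: d²=153 > ρ²=57 → inactive
o3: d²=34 ≤ ρ²=57; F_rep = 40·(-5,-3)/34² = (-0.1730,-0.1038)
o4: d²=104 > ρ²=57 → inactive
F = F_att + ΣF_rep = (-13.6730,-3.1038)
p' = p + 1/5·F = (-2.7346,-3.6208)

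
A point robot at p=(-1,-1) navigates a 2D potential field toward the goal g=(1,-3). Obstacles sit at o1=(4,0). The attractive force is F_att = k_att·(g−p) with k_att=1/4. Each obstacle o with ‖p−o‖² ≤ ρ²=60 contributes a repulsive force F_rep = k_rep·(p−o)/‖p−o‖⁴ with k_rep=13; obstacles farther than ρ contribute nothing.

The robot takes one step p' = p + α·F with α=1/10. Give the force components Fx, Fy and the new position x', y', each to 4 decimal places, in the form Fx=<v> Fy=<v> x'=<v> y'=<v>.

Fx=0.4038 Fy=-0.5192 x'=-0.9596 y'=-1.0519

F_att = 1/4·(g−p) = 1/4·(2,-2) = (0.5000,-0.5000)
o1: d²=26 ≤ ρ²=60; F_rep = 13·(-5,-1)/26² = (-0.0962,-0.0192)
F = F_att + ΣF_rep = (0.4038,-0.5192)
p' = p + 1/10·F = (-0.9596,-1.0519)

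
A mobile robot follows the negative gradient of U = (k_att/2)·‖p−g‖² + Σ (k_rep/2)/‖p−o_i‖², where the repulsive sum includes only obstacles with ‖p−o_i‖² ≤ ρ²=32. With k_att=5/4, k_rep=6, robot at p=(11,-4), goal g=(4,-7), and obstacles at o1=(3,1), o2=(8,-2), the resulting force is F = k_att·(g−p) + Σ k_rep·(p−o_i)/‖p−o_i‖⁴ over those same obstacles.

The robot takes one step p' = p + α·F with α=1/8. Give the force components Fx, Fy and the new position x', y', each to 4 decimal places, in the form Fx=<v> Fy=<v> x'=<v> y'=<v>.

F_att = 5/4·(g−p) = 5/4·(-7,-3) = (-8.7500,-3.7500)
o1: d²=89 > ρ²=32 → inactive
o2: d²=13 ≤ ρ²=32; F_rep = 6·(3,-2)/13² = (0.1065,-0.0710)
F = F_att + ΣF_rep = (-8.6435,-3.8210)
p' = p + 1/8·F = (9.9196,-4.4776)

Fx=-8.6435 Fy=-3.8210 x'=9.9196 y'=-4.4776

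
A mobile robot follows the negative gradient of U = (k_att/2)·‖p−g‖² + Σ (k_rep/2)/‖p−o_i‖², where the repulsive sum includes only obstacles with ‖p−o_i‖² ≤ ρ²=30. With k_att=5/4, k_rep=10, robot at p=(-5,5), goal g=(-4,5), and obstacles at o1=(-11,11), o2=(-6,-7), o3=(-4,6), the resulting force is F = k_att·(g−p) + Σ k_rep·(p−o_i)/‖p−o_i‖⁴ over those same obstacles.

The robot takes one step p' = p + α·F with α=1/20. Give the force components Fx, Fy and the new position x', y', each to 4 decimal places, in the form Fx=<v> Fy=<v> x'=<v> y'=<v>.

Fx=-1.2500 Fy=-2.5000 x'=-5.0625 y'=4.8750

F_att = 5/4·(g−p) = 5/4·(1,0) = (1.2500,0.0000)
o1: d²=72 > ρ²=30 → inactive
o2: d²=145 > ρ²=30 → inactive
o3: d²=2 ≤ ρ²=30; F_rep = 10·(-1,-1)/2² = (-2.5000,-2.5000)
F = F_att + ΣF_rep = (-1.2500,-2.5000)
p' = p + 1/20·F = (-5.0625,4.8750)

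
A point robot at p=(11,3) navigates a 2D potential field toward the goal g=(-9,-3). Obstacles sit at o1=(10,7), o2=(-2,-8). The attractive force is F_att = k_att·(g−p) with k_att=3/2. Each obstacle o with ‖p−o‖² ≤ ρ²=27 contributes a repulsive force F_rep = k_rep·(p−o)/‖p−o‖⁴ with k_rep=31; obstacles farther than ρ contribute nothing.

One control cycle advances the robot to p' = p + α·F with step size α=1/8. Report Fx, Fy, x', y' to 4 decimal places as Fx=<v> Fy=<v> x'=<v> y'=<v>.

Fx=-29.8927 Fy=-9.4291 x'=7.2634 y'=1.8214

F_att = 3/2·(g−p) = 3/2·(-20,-6) = (-30.0000,-9.0000)
o1: d²=17 ≤ ρ²=27; F_rep = 31·(1,-4)/17² = (0.1073,-0.4291)
o2: d²=290 > ρ²=27 → inactive
F = F_att + ΣF_rep = (-29.8927,-9.4291)
p' = p + 1/8·F = (7.2634,1.8214)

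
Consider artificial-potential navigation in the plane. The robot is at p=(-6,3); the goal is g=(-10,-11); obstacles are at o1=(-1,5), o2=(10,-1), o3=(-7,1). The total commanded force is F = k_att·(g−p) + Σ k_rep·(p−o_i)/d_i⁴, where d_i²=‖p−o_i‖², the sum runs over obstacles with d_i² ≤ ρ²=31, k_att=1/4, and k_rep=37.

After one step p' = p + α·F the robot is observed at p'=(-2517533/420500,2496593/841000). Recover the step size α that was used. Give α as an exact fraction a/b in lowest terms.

F_att = 1/4·(g−p) = 1/4·(-4,-14) = (-1.0000,-3.5000)
o1: d²=29 ≤ ρ²=31; F_rep = 37·(-5,-2)/29² = (-0.2200,-0.0880)
o2: d²=272 > ρ²=31 → inactive
o3: d²=5 ≤ ρ²=31; F_rep = 37·(1,2)/5² = (1.4800,2.9600)
F = F_att + ΣF_rep = (0.2600,-0.6280)
Δp = p'−p = (0.0130,-0.0314); α = Δx/Fx = (5467/420500) / (5467/21025) = 1/20
check: Δy/Fy = (-26407/841000) / (-26407/42050) = 1/20 ✓

α = 1/20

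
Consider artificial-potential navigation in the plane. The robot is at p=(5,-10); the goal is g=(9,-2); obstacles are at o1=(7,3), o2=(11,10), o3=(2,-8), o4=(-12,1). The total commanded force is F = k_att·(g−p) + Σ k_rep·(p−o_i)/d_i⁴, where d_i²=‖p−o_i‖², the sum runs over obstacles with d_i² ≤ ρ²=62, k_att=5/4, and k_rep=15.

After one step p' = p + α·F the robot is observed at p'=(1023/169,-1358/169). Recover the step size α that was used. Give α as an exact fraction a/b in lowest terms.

α = 1/5

F_att = 5/4·(g−p) = 5/4·(4,8) = (5.0000,10.0000)
o1: d²=173 > ρ²=62 → inactive
o2: d²=436 > ρ²=62 → inactive
o3: d²=13 ≤ ρ²=62; F_rep = 15·(3,-2)/13² = (0.2663,-0.1775)
o4: d²=410 > ρ²=62 → inactive
F = F_att + ΣF_rep = (5.2663,9.8225)
Δp = p'−p = (1.0533,1.9645); α = Δx/Fx = (178/169) / (890/169) = 1/5
check: Δy/Fy = (332/169) / (1660/169) = 1/5 ✓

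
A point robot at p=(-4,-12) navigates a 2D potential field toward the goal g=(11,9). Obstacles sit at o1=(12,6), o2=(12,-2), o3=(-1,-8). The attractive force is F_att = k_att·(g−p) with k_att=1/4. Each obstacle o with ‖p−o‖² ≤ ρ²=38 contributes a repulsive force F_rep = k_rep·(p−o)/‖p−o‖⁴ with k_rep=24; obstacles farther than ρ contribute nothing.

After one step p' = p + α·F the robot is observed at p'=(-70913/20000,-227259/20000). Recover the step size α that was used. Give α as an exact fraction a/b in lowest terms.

α = 1/8

F_att = 1/4·(g−p) = 1/4·(15,21) = (3.7500,5.2500)
o1: d²=580 > ρ²=38 → inactive
o2: d²=356 > ρ²=38 → inactive
o3: d²=25 ≤ ρ²=38; F_rep = 24·(-3,-4)/25² = (-0.1152,-0.1536)
F = F_att + ΣF_rep = (3.6348,5.0964)
Δp = p'−p = (0.4543,0.6371); α = Δx/Fx = (9087/20000) / (9087/2500) = 1/8
check: Δy/Fy = (12741/20000) / (12741/2500) = 1/8 ✓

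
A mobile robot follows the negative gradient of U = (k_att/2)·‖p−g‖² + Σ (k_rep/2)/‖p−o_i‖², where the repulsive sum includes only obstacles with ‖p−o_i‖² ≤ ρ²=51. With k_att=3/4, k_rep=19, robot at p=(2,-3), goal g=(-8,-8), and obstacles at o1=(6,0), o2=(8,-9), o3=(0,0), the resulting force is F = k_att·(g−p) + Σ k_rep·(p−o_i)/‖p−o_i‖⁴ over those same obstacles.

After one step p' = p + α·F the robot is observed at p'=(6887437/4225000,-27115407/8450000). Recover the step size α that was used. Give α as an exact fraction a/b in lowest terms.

α = 1/20

F_att = 3/4·(g−p) = 3/4·(-10,-5) = (-7.5000,-3.7500)
o1: d²=25 ≤ ρ²=51; F_rep = 19·(-4,-3)/25² = (-0.1216,-0.0912)
o2: d²=72 > ρ²=51 → inactive
o3: d²=13 ≤ ρ²=51; F_rep = 19·(2,-3)/13² = (0.2249,-0.3373)
F = F_att + ΣF_rep = (-7.3967,-4.1785)
Δp = p'−p = (-0.3698,-0.2089); α = Δx/Fx = (-1562563/4225000) / (-1562563/211250) = 1/20
check: Δy/Fy = (-1765407/8450000) / (-1765407/422500) = 1/20 ✓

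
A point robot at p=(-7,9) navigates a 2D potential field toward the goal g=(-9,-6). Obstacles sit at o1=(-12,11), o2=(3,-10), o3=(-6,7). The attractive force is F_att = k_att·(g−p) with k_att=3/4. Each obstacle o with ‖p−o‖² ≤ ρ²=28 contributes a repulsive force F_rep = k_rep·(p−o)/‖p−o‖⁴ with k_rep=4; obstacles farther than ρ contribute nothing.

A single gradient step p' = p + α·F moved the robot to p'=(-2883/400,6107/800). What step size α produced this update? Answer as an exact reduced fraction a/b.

F_att = 3/4·(g−p) = 3/4·(-2,-15) = (-1.5000,-11.2500)
o1: d²=29 > ρ²=28 → inactive
o2: d²=461 > ρ²=28 → inactive
o3: d²=5 ≤ ρ²=28; F_rep = 4·(-1,2)/5² = (-0.1600,0.3200)
F = F_att + ΣF_rep = (-1.6600,-10.9300)
Δp = p'−p = (-0.2075,-1.3662); α = Δx/Fx = (-83/400) / (-83/50) = 1/8
check: Δy/Fy = (-1093/800) / (-1093/100) = 1/8 ✓

α = 1/8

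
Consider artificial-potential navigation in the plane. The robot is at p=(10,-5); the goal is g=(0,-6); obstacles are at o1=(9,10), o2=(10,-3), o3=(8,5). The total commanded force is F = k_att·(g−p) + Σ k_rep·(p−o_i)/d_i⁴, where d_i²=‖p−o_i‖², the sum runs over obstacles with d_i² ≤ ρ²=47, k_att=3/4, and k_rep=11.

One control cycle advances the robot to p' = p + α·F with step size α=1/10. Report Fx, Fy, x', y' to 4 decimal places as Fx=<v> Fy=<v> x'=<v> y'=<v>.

F_att = 3/4·(g−p) = 3/4·(-10,-1) = (-7.5000,-0.7500)
o1: d²=226 > ρ²=47 → inactive
o2: d²=4 ≤ ρ²=47; F_rep = 11·(0,-2)/4² = (0.0000,-1.3750)
o3: d²=104 > ρ²=47 → inactive
F = F_att + ΣF_rep = (-7.5000,-2.1250)
p' = p + 1/10·F = (9.2500,-5.2125)

Fx=-7.5000 Fy=-2.1250 x'=9.2500 y'=-5.2125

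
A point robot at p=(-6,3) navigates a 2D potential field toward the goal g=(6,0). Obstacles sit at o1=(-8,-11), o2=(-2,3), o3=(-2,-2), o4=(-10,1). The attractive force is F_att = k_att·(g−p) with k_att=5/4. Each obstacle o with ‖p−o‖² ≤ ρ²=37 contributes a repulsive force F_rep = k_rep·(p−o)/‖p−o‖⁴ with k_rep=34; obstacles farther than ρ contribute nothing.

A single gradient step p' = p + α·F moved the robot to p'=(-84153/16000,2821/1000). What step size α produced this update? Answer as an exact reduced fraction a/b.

F_att = 5/4·(g−p) = 5/4·(12,-3) = (15.0000,-3.7500)
o1: d²=200 > ρ²=37 → inactive
o2: d²=16 ≤ ρ²=37; F_rep = 34·(-4,0)/16² = (-0.5312,0.0000)
o3: d²=41 > ρ²=37 → inactive
o4: d²=20 ≤ ρ²=37; F_rep = 34·(4,2)/20² = (0.3400,0.1700)
F = F_att + ΣF_rep = (14.8087,-3.5800)
Δp = p'−p = (0.7404,-0.1790); α = Δx/Fx = (11847/16000) / (11847/800) = 1/20
check: Δy/Fy = (-179/1000) / (-179/50) = 1/20 ✓

α = 1/20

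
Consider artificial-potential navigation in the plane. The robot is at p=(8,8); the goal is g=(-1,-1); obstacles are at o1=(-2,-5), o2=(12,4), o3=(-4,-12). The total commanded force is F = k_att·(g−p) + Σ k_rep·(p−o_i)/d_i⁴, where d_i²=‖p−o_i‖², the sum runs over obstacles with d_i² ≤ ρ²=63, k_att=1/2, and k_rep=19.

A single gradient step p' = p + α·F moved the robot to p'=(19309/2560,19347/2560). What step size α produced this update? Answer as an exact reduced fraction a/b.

α = 1/10

F_att = 1/2·(g−p) = 1/2·(-9,-9) = (-4.5000,-4.5000)
o1: d²=269 > ρ²=63 → inactive
o2: d²=32 ≤ ρ²=63; F_rep = 19·(-4,4)/32² = (-0.0742,0.0742)
o3: d²=544 > ρ²=63 → inactive
F = F_att + ΣF_rep = (-4.5742,-4.4258)
Δp = p'−p = (-0.4574,-0.4426); α = Δx/Fx = (-1171/2560) / (-1171/256) = 1/10
check: Δy/Fy = (-1133/2560) / (-1133/256) = 1/10 ✓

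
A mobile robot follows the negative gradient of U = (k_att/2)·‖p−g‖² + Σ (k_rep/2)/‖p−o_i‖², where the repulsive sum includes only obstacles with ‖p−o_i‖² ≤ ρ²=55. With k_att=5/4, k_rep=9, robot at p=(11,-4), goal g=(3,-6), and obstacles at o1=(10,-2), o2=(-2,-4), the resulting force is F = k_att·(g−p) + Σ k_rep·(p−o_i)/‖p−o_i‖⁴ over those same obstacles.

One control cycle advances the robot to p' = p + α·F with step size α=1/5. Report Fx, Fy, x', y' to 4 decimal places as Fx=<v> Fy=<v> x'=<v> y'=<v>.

Fx=-9.6400 Fy=-3.2200 x'=9.0720 y'=-4.6440

F_att = 5/4·(g−p) = 5/4·(-8,-2) = (-10.0000,-2.5000)
o1: d²=5 ≤ ρ²=55; F_rep = 9·(1,-2)/5² = (0.3600,-0.7200)
o2: d²=169 > ρ²=55 → inactive
F = F_att + ΣF_rep = (-9.6400,-3.2200)
p' = p + 1/5·F = (9.0720,-4.6440)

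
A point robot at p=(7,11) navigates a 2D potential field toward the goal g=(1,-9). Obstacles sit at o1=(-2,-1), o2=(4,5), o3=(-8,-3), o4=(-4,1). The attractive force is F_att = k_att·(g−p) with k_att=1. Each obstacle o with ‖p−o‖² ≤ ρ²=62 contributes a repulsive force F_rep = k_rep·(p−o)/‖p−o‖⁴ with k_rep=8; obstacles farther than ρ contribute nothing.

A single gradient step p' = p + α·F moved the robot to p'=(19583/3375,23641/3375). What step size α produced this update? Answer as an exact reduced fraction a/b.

F_att = 1·(g−p) = 1·(-6,-20) = (-6.0000,-20.0000)
o1: d²=225 > ρ²=62 → inactive
o2: d²=45 ≤ ρ²=62; F_rep = 8·(3,6)/45² = (0.0119,0.0237)
o3: d²=421 > ρ²=62 → inactive
o4: d²=221 > ρ²=62 → inactive
F = F_att + ΣF_rep = (-5.9881,-19.9763)
Δp = p'−p = (-1.1976,-3.9953); α = Δx/Fx = (-4042/3375) / (-4042/675) = 1/5
check: Δy/Fy = (-13484/3375) / (-13484/675) = 1/5 ✓

α = 1/5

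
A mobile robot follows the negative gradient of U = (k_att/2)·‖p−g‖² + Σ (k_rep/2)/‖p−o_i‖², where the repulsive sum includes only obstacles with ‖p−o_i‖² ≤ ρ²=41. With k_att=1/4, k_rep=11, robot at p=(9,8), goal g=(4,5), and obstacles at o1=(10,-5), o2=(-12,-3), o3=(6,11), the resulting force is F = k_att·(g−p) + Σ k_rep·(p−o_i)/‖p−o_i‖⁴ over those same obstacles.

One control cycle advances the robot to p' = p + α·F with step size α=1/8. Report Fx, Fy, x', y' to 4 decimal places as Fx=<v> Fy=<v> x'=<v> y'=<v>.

F_att = 1/4·(g−p) = 1/4·(-5,-3) = (-1.2500,-0.7500)
o1: d²=170 > ρ²=41 → inactive
o2: d²=562 > ρ²=41 → inactive
o3: d²=18 ≤ ρ²=41; F_rep = 11·(3,-3)/18² = (0.1019,-0.1019)
F = F_att + ΣF_rep = (-1.1481,-0.8519)
p' = p + 1/8·F = (8.8565,7.8935)

Fx=-1.1481 Fy=-0.8519 x'=8.8565 y'=7.8935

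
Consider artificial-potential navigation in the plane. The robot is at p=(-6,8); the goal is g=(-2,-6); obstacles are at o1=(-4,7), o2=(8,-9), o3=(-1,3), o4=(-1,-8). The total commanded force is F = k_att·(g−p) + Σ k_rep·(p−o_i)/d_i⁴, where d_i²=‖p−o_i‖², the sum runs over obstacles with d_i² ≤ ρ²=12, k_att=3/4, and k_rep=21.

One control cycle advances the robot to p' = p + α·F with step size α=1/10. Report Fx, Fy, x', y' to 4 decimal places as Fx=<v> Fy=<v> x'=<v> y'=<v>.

Fx=1.3200 Fy=-9.6600 x'=-5.8680 y'=7.0340

F_att = 3/4·(g−p) = 3/4·(4,-14) = (3.0000,-10.5000)
o1: d²=5 ≤ ρ²=12; F_rep = 21·(-2,1)/5² = (-1.6800,0.8400)
o2: d²=485 > ρ²=12 → inactive
o3: d²=50 > ρ²=12 → inactive
o4: d²=281 > ρ²=12 → inactive
F = F_att + ΣF_rep = (1.3200,-9.6600)
p' = p + 1/10·F = (-5.8680,7.0340)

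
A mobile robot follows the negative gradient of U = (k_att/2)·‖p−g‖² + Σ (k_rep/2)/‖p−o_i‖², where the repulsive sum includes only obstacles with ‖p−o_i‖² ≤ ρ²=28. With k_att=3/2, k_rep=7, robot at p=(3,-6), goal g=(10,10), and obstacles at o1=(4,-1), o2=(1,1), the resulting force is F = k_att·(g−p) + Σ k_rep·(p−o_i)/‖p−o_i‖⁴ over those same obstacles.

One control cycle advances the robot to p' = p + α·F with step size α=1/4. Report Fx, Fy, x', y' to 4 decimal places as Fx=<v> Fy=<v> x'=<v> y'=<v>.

F_att = 3/2·(g−p) = 3/2·(7,16) = (10.5000,24.0000)
o1: d²=26 ≤ ρ²=28; F_rep = 7·(-1,-5)/26² = (-0.0104,-0.0518)
o2: d²=53 > ρ²=28 → inactive
F = F_att + ΣF_rep = (10.4896,23.9482)
p' = p + 1/4·F = (5.6224,-0.0129)

Fx=10.4896 Fy=23.9482 x'=5.6224 y'=-0.0129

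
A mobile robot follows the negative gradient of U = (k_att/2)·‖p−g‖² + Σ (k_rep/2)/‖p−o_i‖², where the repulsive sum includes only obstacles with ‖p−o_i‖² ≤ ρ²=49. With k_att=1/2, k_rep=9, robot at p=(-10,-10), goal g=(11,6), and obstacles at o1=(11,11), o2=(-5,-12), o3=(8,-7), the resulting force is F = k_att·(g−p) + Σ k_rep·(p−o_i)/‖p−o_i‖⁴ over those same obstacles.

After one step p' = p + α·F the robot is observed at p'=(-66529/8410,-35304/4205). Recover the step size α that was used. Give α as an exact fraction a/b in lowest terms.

α = 1/5

F_att = 1/2·(g−p) = 1/2·(21,16) = (10.5000,8.0000)
o1: d²=882 > ρ²=49 → inactive
o2: d²=29 ≤ ρ²=49; F_rep = 9·(-5,2)/29² = (-0.0535,0.0214)
o3: d²=333 > ρ²=49 → inactive
F = F_att + ΣF_rep = (10.4465,8.0214)
Δp = p'−p = (2.0893,1.6043); α = Δx/Fx = (17571/8410) / (17571/1682) = 1/5
check: Δy/Fy = (6746/4205) / (6746/841) = 1/5 ✓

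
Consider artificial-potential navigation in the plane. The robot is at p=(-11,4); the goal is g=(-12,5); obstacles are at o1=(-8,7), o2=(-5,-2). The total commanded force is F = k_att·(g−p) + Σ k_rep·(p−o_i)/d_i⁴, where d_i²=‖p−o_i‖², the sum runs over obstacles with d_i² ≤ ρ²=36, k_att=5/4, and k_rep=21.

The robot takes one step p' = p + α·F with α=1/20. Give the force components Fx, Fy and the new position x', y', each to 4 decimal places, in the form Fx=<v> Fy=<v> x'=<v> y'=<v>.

Fx=-1.4444 Fy=1.0556 x'=-11.0722 y'=4.0528

F_att = 5/4·(g−p) = 5/4·(-1,1) = (-1.2500,1.2500)
o1: d²=18 ≤ ρ²=36; F_rep = 21·(-3,-3)/18² = (-0.1944,-0.1944)
o2: d²=72 > ρ²=36 → inactive
F = F_att + ΣF_rep = (-1.4444,1.0556)
p' = p + 1/20·F = (-11.0722,4.0528)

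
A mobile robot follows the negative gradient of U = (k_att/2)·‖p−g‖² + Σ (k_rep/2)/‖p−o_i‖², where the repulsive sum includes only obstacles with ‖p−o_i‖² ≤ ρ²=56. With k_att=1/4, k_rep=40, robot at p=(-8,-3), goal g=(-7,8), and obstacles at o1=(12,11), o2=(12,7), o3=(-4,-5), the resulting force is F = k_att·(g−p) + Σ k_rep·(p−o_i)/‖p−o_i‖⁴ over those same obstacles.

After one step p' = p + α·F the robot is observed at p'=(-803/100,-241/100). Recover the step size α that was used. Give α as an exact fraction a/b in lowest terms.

F_att = 1/4·(g−p) = 1/4·(1,11) = (0.2500,2.7500)
o1: d²=596 > ρ²=56 → inactive
o2: d²=500 > ρ²=56 → inactive
o3: d²=20 ≤ ρ²=56; F_rep = 40·(-4,2)/20² = (-0.4000,0.2000)
F = F_att + ΣF_rep = (-0.1500,2.9500)
Δp = p'−p = (-0.0300,0.5900); α = Δx/Fx = (-3/100) / (-3/20) = 1/5
check: Δy/Fy = (59/100) / (59/20) = 1/5 ✓

α = 1/5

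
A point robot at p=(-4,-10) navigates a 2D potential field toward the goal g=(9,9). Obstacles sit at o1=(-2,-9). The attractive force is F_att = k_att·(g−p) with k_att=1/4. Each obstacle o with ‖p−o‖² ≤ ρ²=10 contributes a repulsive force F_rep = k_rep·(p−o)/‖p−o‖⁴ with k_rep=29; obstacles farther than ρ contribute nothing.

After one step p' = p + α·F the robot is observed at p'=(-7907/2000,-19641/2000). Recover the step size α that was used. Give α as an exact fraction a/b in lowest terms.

F_att = 1/4·(g−p) = 1/4·(13,19) = (3.2500,4.7500)
o1: d²=5 ≤ ρ²=10; F_rep = 29·(-2,-1)/5² = (-2.3200,-1.1600)
F = F_att + ΣF_rep = (0.9300,3.5900)
Δp = p'−p = (0.0465,0.1795); α = Δx/Fx = (93/2000) / (93/100) = 1/20
check: Δy/Fy = (359/2000) / (359/100) = 1/20 ✓

α = 1/20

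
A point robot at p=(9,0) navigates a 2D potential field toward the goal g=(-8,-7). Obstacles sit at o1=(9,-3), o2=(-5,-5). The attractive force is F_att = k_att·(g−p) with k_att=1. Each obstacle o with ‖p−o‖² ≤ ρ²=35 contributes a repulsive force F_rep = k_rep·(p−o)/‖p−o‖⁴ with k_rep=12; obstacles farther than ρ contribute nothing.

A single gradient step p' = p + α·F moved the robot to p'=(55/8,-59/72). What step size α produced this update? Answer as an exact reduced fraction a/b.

F_att = 1·(g−p) = 1·(-17,-7) = (-17.0000,-7.0000)
o1: d²=9 ≤ ρ²=35; F_rep = 12·(0,3)/9² = (0.0000,0.4444)
o2: d²=221 > ρ²=35 → inactive
F = F_att + ΣF_rep = (-17.0000,-6.5556)
Δp = p'−p = (-2.1250,-0.8194); α = Δx/Fx = (-17/8) / (-17) = 1/8
check: Δy/Fy = (-59/72) / (-59/9) = 1/8 ✓

α = 1/8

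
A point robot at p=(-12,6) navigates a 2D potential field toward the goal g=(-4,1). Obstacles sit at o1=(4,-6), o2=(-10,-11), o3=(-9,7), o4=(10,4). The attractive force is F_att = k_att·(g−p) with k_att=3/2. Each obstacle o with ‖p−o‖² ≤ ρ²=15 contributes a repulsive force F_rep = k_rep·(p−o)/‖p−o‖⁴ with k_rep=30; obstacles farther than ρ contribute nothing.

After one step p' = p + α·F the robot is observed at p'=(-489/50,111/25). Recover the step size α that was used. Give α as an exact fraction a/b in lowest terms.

F_att = 3/2·(g−p) = 3/2·(8,-5) = (12.0000,-7.5000)
o1: d²=400 > ρ²=15 → inactive
o2: d²=293 > ρ²=15 → inactive
o3: d²=10 ≤ ρ²=15; F_rep = 30·(-3,-1)/10² = (-0.9000,-0.3000)
o4: d²=488 > ρ²=15 → inactive
F = F_att + ΣF_rep = (11.1000,-7.8000)
Δp = p'−p = (2.2200,-1.5600); α = Δx/Fx = (111/50) / (111/10) = 1/5
check: Δy/Fy = (-39/25) / (-39/5) = 1/5 ✓

α = 1/5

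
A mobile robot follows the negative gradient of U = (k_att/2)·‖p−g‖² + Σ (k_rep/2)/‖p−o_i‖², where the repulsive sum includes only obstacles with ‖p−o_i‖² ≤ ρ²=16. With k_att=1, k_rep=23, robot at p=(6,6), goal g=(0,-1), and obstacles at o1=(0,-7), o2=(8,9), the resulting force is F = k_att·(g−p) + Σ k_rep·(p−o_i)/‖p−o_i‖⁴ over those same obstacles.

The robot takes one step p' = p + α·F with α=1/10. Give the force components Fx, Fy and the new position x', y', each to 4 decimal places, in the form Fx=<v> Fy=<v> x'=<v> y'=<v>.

F_att = 1·(g−p) = 1·(-6,-7) = (-6.0000,-7.0000)
o1: d²=205 > ρ²=16 → inactive
o2: d²=13 ≤ ρ²=16; F_rep = 23·(-2,-3)/13² = (-0.2722,-0.4083)
F = F_att + ΣF_rep = (-6.2722,-7.4083)
p' = p + 1/10·F = (5.3728,5.2592)

Fx=-6.2722 Fy=-7.4083 x'=5.3728 y'=5.2592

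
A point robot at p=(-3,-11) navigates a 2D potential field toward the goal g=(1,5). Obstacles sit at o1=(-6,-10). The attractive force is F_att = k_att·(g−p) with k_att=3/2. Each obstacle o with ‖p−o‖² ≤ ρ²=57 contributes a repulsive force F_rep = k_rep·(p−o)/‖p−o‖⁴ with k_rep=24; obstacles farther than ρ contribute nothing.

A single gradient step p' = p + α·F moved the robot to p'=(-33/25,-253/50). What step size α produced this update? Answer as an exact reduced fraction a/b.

α = 1/4

F_att = 3/2·(g−p) = 3/2·(4,16) = (6.0000,24.0000)
o1: d²=10 ≤ ρ²=57; F_rep = 24·(3,-1)/10² = (0.7200,-0.2400)
F = F_att + ΣF_rep = (6.7200,23.7600)
Δp = p'−p = (1.6800,5.9400); α = Δx/Fx = (42/25) / (168/25) = 1/4
check: Δy/Fy = (297/50) / (594/25) = 1/4 ✓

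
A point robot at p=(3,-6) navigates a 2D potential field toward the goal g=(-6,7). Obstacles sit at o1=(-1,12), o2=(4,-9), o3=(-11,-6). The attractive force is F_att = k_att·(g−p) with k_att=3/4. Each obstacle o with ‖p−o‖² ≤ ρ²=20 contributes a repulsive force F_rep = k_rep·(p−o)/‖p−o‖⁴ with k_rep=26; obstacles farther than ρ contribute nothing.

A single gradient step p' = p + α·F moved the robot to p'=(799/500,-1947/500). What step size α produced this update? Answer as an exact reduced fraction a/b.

F_att = 3/4·(g−p) = 3/4·(-9,13) = (-6.7500,9.7500)
o1: d²=340 > ρ²=20 → inactive
o2: d²=10 ≤ ρ²=20; F_rep = 26·(-1,3)/10² = (-0.2600,0.7800)
o3: d²=196 > ρ²=20 → inactive
F = F_att + ΣF_rep = (-7.0100,10.5300)
Δp = p'−p = (-1.4020,2.1060); α = Δx/Fx = (-701/500) / (-701/100) = 1/5
check: Δy/Fy = (1053/500) / (1053/100) = 1/5 ✓

α = 1/5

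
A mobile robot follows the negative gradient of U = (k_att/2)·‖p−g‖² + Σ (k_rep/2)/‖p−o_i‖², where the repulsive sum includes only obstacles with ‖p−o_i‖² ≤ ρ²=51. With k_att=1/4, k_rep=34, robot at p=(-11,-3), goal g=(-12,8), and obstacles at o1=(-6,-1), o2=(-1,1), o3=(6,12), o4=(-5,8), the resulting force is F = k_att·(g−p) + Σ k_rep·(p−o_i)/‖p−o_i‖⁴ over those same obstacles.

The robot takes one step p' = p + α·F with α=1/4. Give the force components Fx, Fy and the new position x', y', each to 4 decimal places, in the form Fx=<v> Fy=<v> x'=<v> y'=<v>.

Fx=-0.4521 Fy=2.6691 x'=-11.1130 y'=-2.3327

F_att = 1/4·(g−p) = 1/4·(-1,11) = (-0.2500,2.7500)
o1: d²=29 ≤ ρ²=51; F_rep = 34·(-5,-2)/29² = (-0.2021,-0.0809)
o2: d²=116 > ρ²=51 → inactive
o3: d²=514 > ρ²=51 → inactive
o4: d²=157 > ρ²=51 → inactive
F = F_att + ΣF_rep = (-0.4521,2.6691)
p' = p + 1/4·F = (-11.1130,-2.3327)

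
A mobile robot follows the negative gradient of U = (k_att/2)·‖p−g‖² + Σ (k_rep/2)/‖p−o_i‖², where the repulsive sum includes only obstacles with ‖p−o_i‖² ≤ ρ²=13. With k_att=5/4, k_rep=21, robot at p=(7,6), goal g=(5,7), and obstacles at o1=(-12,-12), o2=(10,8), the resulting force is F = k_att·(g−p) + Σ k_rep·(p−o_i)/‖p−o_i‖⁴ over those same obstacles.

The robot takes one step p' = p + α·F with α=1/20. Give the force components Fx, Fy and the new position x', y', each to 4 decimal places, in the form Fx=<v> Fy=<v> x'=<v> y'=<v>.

Fx=-2.8728 Fy=1.0015 x'=6.8564 y'=6.0501

F_att = 5/4·(g−p) = 5/4·(-2,1) = (-2.5000,1.2500)
o1: d²=685 > ρ²=13 → inactive
o2: d²=13 ≤ ρ²=13; F_rep = 21·(-3,-2)/13² = (-0.3728,-0.2485)
F = F_att + ΣF_rep = (-2.8728,1.0015)
p' = p + 1/20·F = (6.8564,6.0501)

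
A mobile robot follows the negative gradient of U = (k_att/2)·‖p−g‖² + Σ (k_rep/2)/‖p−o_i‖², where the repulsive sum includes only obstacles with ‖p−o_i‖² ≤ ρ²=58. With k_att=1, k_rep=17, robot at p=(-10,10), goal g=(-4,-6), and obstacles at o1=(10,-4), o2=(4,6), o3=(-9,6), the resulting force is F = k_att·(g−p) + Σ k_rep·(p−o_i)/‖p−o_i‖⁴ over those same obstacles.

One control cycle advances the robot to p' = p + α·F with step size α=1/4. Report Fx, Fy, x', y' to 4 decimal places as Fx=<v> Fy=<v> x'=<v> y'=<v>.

F_att = 1·(g−p) = 1·(6,-16) = (6.0000,-16.0000)
o1: d²=596 > ρ²=58 → inactive
o2: d²=212 > ρ²=58 → inactive
o3: d²=17 ≤ ρ²=58; F_rep = 17·(-1,4)/17² = (-0.0588,0.2353)
F = F_att + ΣF_rep = (5.9412,-15.7647)
p' = p + 1/4·F = (-8.5147,6.0588)

Fx=5.9412 Fy=-15.7647 x'=-8.5147 y'=6.0588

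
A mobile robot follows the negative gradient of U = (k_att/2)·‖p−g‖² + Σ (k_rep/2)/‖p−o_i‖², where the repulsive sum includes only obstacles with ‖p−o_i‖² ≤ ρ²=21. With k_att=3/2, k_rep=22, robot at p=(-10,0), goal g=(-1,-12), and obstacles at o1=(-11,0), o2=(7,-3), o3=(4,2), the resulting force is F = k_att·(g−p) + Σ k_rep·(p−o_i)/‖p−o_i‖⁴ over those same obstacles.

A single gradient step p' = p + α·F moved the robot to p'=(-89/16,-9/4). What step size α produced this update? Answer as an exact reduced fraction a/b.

F_att = 3/2·(g−p) = 3/2·(9,-12) = (13.5000,-18.0000)
o1: d²=1 ≤ ρ²=21; F_rep = 22·(1,0)/1² = (22.0000,0.0000)
o2: d²=298 > ρ²=21 → inactive
o3: d²=200 > ρ²=21 → inactive
F = F_att + ΣF_rep = (35.5000,-18.0000)
Δp = p'−p = (4.4375,-2.2500); α = Δx/Fx = (71/16) / (71/2) = 1/8
check: Δy/Fy = (-9/4) / (-18) = 1/8 ✓

α = 1/8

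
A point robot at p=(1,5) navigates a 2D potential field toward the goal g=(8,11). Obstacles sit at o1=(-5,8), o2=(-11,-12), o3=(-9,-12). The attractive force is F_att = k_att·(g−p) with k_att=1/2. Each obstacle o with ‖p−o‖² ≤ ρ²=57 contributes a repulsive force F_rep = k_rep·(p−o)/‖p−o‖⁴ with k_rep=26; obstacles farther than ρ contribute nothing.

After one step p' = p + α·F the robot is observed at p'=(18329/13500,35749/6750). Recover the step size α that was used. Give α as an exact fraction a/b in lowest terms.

F_att = 1/2·(g−p) = 1/2·(7,6) = (3.5000,3.0000)
o1: d²=45 ≤ ρ²=57; F_rep = 26·(6,-3)/45² = (0.0770,-0.0385)
o2: d²=433 > ρ²=57 → inactive
o3: d²=389 > ρ²=57 → inactive
F = F_att + ΣF_rep = (3.5770,2.9615)
Δp = p'−p = (0.3577,0.2961); α = Δx/Fx = (4829/13500) / (4829/1350) = 1/10
check: Δy/Fy = (1999/6750) / (1999/675) = 1/10 ✓

α = 1/10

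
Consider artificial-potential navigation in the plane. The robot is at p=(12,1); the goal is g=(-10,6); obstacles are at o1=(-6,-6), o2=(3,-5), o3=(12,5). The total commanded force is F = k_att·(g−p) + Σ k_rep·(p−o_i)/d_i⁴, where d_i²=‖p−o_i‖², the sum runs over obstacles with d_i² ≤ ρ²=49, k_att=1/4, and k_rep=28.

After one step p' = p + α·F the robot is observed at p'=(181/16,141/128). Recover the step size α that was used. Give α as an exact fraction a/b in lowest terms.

F_att = 1/4·(g−p) = 1/4·(-22,5) = (-5.5000,1.2500)
o1: d²=373 > ρ²=49 → inactive
o2: d²=117 > ρ²=49 → inactive
o3: d²=16 ≤ ρ²=49; F_rep = 28·(0,-4)/16² = (0.0000,-0.4375)
F = F_att + ΣF_rep = (-5.5000,0.8125)
Δp = p'−p = (-0.6875,0.1016); α = Δx/Fx = (-11/16) / (-11/2) = 1/8
check: Δy/Fy = (13/128) / (13/16) = 1/8 ✓

α = 1/8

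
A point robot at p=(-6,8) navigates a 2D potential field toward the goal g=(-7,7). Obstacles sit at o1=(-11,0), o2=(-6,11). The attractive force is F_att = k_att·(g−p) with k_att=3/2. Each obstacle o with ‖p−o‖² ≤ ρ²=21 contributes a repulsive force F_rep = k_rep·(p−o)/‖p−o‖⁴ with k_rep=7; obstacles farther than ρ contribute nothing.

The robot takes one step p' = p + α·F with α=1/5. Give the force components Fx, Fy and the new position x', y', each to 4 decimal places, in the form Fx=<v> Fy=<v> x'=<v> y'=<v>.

F_att = 3/2·(g−p) = 3/2·(-1,-1) = (-1.5000,-1.5000)
o1: d²=89 > ρ²=21 → inactive
o2: d²=9 ≤ ρ²=21; F_rep = 7·(0,-3)/9² = (0.0000,-0.2593)
F = F_att + ΣF_rep = (-1.5000,-1.7593)
p' = p + 1/5·F = (-6.3000,7.6481)

Fx=-1.5000 Fy=-1.7593 x'=-6.3000 y'=7.6481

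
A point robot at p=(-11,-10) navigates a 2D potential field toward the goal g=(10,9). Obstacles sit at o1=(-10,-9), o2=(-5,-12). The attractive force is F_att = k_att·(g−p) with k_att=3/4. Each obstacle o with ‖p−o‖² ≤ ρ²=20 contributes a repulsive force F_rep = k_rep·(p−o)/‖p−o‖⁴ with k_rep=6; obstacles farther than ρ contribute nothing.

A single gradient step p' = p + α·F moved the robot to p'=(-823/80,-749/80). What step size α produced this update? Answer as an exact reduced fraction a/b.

F_att = 3/4·(g−p) = 3/4·(21,19) = (15.7500,14.2500)
o1: d²=2 ≤ ρ²=20; F_rep = 6·(-1,-1)/2² = (-1.5000,-1.5000)
o2: d²=40 > ρ²=20 → inactive
F = F_att + ΣF_rep = (14.2500,12.7500)
Δp = p'−p = (0.7125,0.6375); α = Δx/Fx = (57/80) / (57/4) = 1/20
check: Δy/Fy = (51/80) / (51/4) = 1/20 ✓

α = 1/20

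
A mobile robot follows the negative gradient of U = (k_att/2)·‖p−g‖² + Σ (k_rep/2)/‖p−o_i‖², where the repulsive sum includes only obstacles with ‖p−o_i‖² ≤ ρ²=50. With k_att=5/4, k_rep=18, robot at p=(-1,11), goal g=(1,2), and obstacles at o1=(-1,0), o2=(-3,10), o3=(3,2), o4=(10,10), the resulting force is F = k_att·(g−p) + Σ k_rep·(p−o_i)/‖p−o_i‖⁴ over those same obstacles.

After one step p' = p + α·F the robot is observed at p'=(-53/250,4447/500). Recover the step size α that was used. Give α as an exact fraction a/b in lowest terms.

F_att = 5/4·(g−p) = 5/4·(2,-9) = (2.5000,-11.2500)
o1: d²=121 > ρ²=50 → inactive
o2: d²=5 ≤ ρ²=50; F_rep = 18·(2,1)/5² = (1.4400,0.7200)
o3: d²=97 > ρ²=50 → inactive
o4: d²=122 > ρ²=50 → inactive
F = F_att + ΣF_rep = (3.9400,-10.5300)
Δp = p'−p = (0.7880,-2.1060); α = Δx/Fx = (197/250) / (197/50) = 1/5
check: Δy/Fy = (-1053/500) / (-1053/100) = 1/5 ✓

α = 1/5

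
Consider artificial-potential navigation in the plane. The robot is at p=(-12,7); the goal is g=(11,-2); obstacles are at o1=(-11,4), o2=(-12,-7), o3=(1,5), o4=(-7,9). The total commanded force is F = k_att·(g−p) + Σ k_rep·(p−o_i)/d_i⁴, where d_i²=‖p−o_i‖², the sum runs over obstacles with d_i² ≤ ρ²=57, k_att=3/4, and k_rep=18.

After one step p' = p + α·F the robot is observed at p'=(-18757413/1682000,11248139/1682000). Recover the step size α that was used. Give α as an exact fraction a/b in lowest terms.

F_att = 3/4·(g−p) = 3/4·(23,-9) = (17.2500,-6.7500)
o1: d²=10 ≤ ρ²=57; F_rep = 18·(-1,3)/10² = (-0.1800,0.5400)
o2: d²=196 > ρ²=57 → inactive
o3: d²=173 > ρ²=57 → inactive
o4: d²=29 ≤ ρ²=57; F_rep = 18·(-5,-2)/29² = (-0.1070,-0.0428)
F = F_att + ΣF_rep = (16.9630,-6.2528)
Δp = p'−p = (0.8481,-0.3126); α = Δx/Fx = (1426587/1682000) / (1426587/84100) = 1/20
check: Δy/Fy = (-525861/1682000) / (-525861/84100) = 1/20 ✓

α = 1/20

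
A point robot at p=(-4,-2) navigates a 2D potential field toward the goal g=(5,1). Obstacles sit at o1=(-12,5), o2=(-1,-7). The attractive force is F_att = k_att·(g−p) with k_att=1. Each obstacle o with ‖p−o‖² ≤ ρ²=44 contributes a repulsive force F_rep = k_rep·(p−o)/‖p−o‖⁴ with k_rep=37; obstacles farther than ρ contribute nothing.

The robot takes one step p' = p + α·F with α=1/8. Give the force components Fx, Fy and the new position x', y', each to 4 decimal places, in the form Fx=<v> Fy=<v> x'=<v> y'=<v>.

F_att = 1·(g−p) = 1·(9,3) = (9.0000,3.0000)
o1: d²=113 > ρ²=44 → inactive
o2: d²=34 ≤ ρ²=44; F_rep = 37·(-3,5)/34² = (-0.0960,0.1600)
F = F_att + ΣF_rep = (8.9040,3.1600)
p' = p + 1/8·F = (-2.8870,-1.6050)

Fx=8.9040 Fy=3.1600 x'=-2.8870 y'=-1.6050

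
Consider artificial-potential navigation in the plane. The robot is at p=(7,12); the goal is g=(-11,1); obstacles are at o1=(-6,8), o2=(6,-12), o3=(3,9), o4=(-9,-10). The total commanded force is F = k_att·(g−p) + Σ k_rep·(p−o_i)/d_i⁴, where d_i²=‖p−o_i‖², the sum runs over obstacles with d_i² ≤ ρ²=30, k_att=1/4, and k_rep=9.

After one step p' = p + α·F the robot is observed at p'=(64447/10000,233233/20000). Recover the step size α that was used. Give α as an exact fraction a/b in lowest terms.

α = 1/8

F_att = 1/4·(g−p) = 1/4·(-18,-11) = (-4.5000,-2.7500)
o1: d²=185 > ρ²=30 → inactive
o2: d²=577 > ρ²=30 → inactive
o3: d²=25 ≤ ρ²=30; F_rep = 9·(4,3)/25² = (0.0576,0.0432)
o4: d²=740 > ρ²=30 → inactive
F = F_att + ΣF_rep = (-4.4424,-2.7068)
Δp = p'−p = (-0.5553,-0.3383); α = Δx/Fx = (-5553/10000) / (-5553/1250) = 1/8
check: Δy/Fy = (-6767/20000) / (-6767/2500) = 1/8 ✓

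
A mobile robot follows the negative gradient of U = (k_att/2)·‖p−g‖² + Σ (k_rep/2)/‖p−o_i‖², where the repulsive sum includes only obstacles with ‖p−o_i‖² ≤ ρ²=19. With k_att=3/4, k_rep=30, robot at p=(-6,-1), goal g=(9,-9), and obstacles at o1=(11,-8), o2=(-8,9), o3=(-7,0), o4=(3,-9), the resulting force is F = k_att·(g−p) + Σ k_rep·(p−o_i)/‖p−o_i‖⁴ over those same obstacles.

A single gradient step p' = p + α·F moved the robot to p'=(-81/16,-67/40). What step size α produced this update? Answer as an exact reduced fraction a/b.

α = 1/20

F_att = 3/4·(g−p) = 3/4·(15,-8) = (11.2500,-6.0000)
o1: d²=338 > ρ²=19 → inactive
o2: d²=104 > ρ²=19 → inactive
o3: d²=2 ≤ ρ²=19; F_rep = 30·(1,-1)/2² = (7.5000,-7.5000)
o4: d²=145 > ρ²=19 → inactive
F = F_att + ΣF_rep = (18.7500,-13.5000)
Δp = p'−p = (0.9375,-0.6750); α = Δx/Fx = (15/16) / (75/4) = 1/20
check: Δy/Fy = (-27/40) / (-27/2) = 1/20 ✓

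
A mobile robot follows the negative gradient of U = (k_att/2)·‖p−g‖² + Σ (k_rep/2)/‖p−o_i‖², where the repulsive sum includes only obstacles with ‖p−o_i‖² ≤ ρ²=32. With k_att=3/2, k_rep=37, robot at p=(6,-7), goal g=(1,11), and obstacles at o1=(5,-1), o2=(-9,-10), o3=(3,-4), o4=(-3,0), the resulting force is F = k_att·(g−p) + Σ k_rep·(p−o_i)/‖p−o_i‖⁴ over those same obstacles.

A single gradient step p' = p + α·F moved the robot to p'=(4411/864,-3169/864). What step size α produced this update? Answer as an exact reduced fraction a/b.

F_att = 3/2·(g−p) = 3/2·(-5,18) = (-7.5000,27.0000)
o1: d²=37 > ρ²=32 → inactive
o2: d²=234 > ρ²=32 → inactive
o3: d²=18 ≤ ρ²=32; F_rep = 37·(3,-3)/18² = (0.3426,-0.3426)
o4: d²=130 > ρ²=32 → inactive
F = F_att + ΣF_rep = (-7.1574,26.6574)
Δp = p'−p = (-0.8947,3.3322); α = Δx/Fx = (-773/864) / (-773/108) = 1/8
check: Δy/Fy = (2879/864) / (2879/108) = 1/8 ✓

α = 1/8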